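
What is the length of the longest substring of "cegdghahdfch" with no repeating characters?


Input: "cegdghahdfch"
Sliding window (track last position of each char):
  Position 0 ('c'): window [0,0] length 1 -- new best
  Position 1 ('e'): window [0,1] length 2 -- new best
  Position 2 ('g'): window [0,2] length 3 -- new best
  Position 3 ('d'): window [0,3] length 4 -- new best
  Position 4 ('g'): repeat (last at 2), move window start to 3
  Position 4 ('g'): window [3,4] length 2
  Position 5 ('h'): window [3,5] length 3
  Position 6 ('a'): window [3,6] length 4
  Position 7 ('h'): repeat (last at 5), move window start to 6
  Position 7 ('h'): window [6,7] length 2
  Position 8 ('d'): window [6,8] length 3
  Position 9 ('f'): window [6,9] length 4
  Position 10 ('c'): window [6,10] length 5 -- new best
  Position 11 ('h'): repeat (last at 7), move window start to 8
  Position 11 ('h'): window [8,11] length 4
Longest substring with no repeats: "ahdfc" with length 5

5


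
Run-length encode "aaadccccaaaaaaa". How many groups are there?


Input: aaadccccaaaaaaa
Scanning for consecutive runs:
  Group 1: 'a' x 3 (positions 0-2)
  Group 2: 'd' x 1 (positions 3-3)
  Group 3: 'c' x 4 (positions 4-7)
  Group 4: 'a' x 7 (positions 8-14)
Total groups: 4

4


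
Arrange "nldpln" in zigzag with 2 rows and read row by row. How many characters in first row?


Zigzag "nldpln" into 2 rows:
Placing characters:
  'n' => row 0
  'l' => row 1
  'd' => row 0
  'p' => row 1
  'l' => row 0
  'n' => row 1
Rows:
  Row 0: "ndl"
  Row 1: "lpn"
First row length: 3

3


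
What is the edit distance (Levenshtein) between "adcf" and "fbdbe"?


Computing edit distance: "adcf" -> "fbdbe"
DP table:
           f    b    d    b    e
      0    1    2    3    4    5
  a   1    1    2    3    4    5
  d   2    2    2    2    3    4
  c   3    3    3    3    3    4
  f   4    3    4    4    4    4
Edit distance = dp[4][5] = 4

4


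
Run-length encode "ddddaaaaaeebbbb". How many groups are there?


Input: ddddaaaaaeebbbb
Scanning for consecutive runs:
  Group 1: 'd' x 4 (positions 0-3)
  Group 2: 'a' x 5 (positions 4-8)
  Group 3: 'e' x 2 (positions 9-10)
  Group 4: 'b' x 4 (positions 11-14)
Total groups: 4

4


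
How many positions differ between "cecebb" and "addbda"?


Comparing "cecebb" and "addbda" position by position:
  Position 0: 'c' vs 'a' => DIFFER
  Position 1: 'e' vs 'd' => DIFFER
  Position 2: 'c' vs 'd' => DIFFER
  Position 3: 'e' vs 'b' => DIFFER
  Position 4: 'b' vs 'd' => DIFFER
  Position 5: 'b' vs 'a' => DIFFER
Positions that differ: 6

6


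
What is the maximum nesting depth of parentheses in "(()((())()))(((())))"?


Input: "(()((())()))(((())))"
Tracking depth:
  Position 0 '(': depth becomes 1
  Position 1 '(': depth becomes 2
  Position 2 ')': depth becomes 1
  Position 3 '(': depth becomes 2
  Position 4 '(': depth becomes 3
  Position 5 '(': depth becomes 4
  Position 6 ')': depth becomes 3
  Position 7 ')': depth becomes 2
  Position 8 '(': depth becomes 3
  Position 9 ')': depth becomes 2
  Position 10 ')': depth becomes 1
  Position 11 ')': depth becomes 0
  Position 12 '(': depth becomes 1
  Position 13 '(': depth becomes 2
  Position 14 '(': depth becomes 3
  Position 15 '(': depth becomes 4
  Position 16 ')': depth becomes 3
  Position 17 ')': depth becomes 2
  Position 18 ')': depth becomes 1
  Position 19 ')': depth becomes 0
Maximum depth reached: 4

4


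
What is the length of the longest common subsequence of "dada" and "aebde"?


LCS of "dada" and "aebde"
DP table:
           a    e    b    d    e
      0    0    0    0    0    0
  d   0    0    0    0    1    1
  a   0    1    1    1    1    1
  d   0    1    1    1    2    2
  a   0    1    1    1    2    2
LCS length = dp[4][5] = 2

2


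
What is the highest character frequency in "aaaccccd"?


Input: aaaccccd
Character counts:
  'a': 3
  'c': 4
  'd': 1
Maximum frequency: 4

4


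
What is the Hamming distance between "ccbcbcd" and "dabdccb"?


Comparing "ccbcbcd" and "dabdccb" position by position:
  Position 0: 'c' vs 'd' => differ
  Position 1: 'c' vs 'a' => differ
  Position 2: 'b' vs 'b' => same
  Position 3: 'c' vs 'd' => differ
  Position 4: 'b' vs 'c' => differ
  Position 5: 'c' vs 'c' => same
  Position 6: 'd' vs 'b' => differ
Total differences (Hamming distance): 5

5


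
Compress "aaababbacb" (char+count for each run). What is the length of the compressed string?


Input: aaababbacb
Runs:
  'a' x 3 => "a3"
  'b' x 1 => "b1"
  'a' x 1 => "a1"
  'b' x 2 => "b2"
  'a' x 1 => "a1"
  'c' x 1 => "c1"
  'b' x 1 => "b1"
Compressed: "a3b1a1b2a1c1b1"
Compressed length: 14

14


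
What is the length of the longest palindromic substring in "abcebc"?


Input: "abcebc"
Checking substrings for palindromes:
  No multi-char palindromic substrings found
Longest palindromic substring: "a" with length 1

1


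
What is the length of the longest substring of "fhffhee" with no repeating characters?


Input: "fhffhee"
Sliding window (track last position of each char):
  Position 0 ('f'): window [0,0] length 1 -- new best
  Position 1 ('h'): window [0,1] length 2 -- new best
  Position 2 ('f'): repeat (last at 0), move window start to 1
  Position 2 ('f'): window [1,2] length 2
  Position 3 ('f'): repeat (last at 2), move window start to 3
  Position 3 ('f'): window [3,3] length 1
  Position 4 ('h'): window [3,4] length 2
  Position 5 ('e'): window [3,5] length 3 -- new best
  Position 6 ('e'): repeat (last at 5), move window start to 6
  Position 6 ('e'): window [6,6] length 1
Longest substring with no repeats: "fhe" with length 3

3


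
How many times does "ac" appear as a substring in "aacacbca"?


Searching for "ac" in "aacacbca"
Scanning each position:
  Position 0: "aa" => no
  Position 1: "ac" => MATCH
  Position 2: "ca" => no
  Position 3: "ac" => MATCH
  Position 4: "cb" => no
  Position 5: "bc" => no
  Position 6: "ca" => no
Total occurrences: 2

2


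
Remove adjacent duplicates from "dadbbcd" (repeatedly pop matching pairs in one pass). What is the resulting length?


Input: dadbbcd
Stack-based adjacent duplicate removal:
  Read 'd': push. Stack: d
  Read 'a': push. Stack: da
  Read 'd': push. Stack: dad
  Read 'b': push. Stack: dadb
  Read 'b': matches stack top 'b' => pop. Stack: dad
  Read 'c': push. Stack: dadc
  Read 'd': push. Stack: dadcd
Final stack: "dadcd" (length 5)

5


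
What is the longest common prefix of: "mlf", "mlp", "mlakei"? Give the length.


Words: mlf, mlp, mlakei
  Position 0: all 'm' => match
  Position 1: all 'l' => match
  Position 2: ('f', 'p', 'a') => mismatch, stop
LCP = "ml" (length 2)

2


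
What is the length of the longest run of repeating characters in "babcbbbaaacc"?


Input: "babcbbbaaacc"
Scanning for longest run:
  Position 1 ('a'): new char, reset run to 1
  Position 2 ('b'): new char, reset run to 1
  Position 3 ('c'): new char, reset run to 1
  Position 4 ('b'): new char, reset run to 1
  Position 5 ('b'): continues run of 'b', length=2
  Position 6 ('b'): continues run of 'b', length=3
  Position 7 ('a'): new char, reset run to 1
  Position 8 ('a'): continues run of 'a', length=2
  Position 9 ('a'): continues run of 'a', length=3
  Position 10 ('c'): new char, reset run to 1
  Position 11 ('c'): continues run of 'c', length=2
Longest run: 'b' with length 3

3


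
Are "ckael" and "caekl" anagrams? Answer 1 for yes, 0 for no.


Strings: "ckael", "caekl"
Sorted first:  acekl
Sorted second: acekl
Sorted forms match => anagrams

1


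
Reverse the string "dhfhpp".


Input: dhfhpp
Reading characters right to left:
  Position 5: 'p'
  Position 4: 'p'
  Position 3: 'h'
  Position 2: 'f'
  Position 1: 'h'
  Position 0: 'd'
Reversed: pphfhd

pphfhd


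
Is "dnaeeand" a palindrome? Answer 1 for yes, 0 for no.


Input: dnaeeand
Reversed: dnaeeand
  Compare pos 0 ('d') with pos 7 ('d'): match
  Compare pos 1 ('n') with pos 6 ('n'): match
  Compare pos 2 ('a') with pos 5 ('a'): match
  Compare pos 3 ('e') with pos 4 ('e'): match
Result: palindrome

1


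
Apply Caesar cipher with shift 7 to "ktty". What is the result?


Caesar cipher: shift "ktty" by 7
  'k' (pos 10) + 7 = pos 17 = 'r'
  't' (pos 19) + 7 = pos 0 = 'a'
  't' (pos 19) + 7 = pos 0 = 'a'
  'y' (pos 24) + 7 = pos 5 = 'f'
Result: raaf

raaf


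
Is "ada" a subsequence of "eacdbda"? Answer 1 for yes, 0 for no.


Check if "ada" is a subsequence of "eacdbda"
Greedy scan:
  Position 0 ('e'): no match needed
  Position 1 ('a'): matches sub[0] = 'a'
  Position 2 ('c'): no match needed
  Position 3 ('d'): matches sub[1] = 'd'
  Position 4 ('b'): no match needed
  Position 5 ('d'): no match needed
  Position 6 ('a'): matches sub[2] = 'a'
All 3 characters matched => is a subsequence

1


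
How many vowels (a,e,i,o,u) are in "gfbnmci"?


Input: gfbnmci
Checking each character:
  'g' at position 0: consonant
  'f' at position 1: consonant
  'b' at position 2: consonant
  'n' at position 3: consonant
  'm' at position 4: consonant
  'c' at position 5: consonant
  'i' at position 6: vowel (running total: 1)
Total vowels: 1

1


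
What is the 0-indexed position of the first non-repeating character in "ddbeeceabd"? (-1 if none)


Input: ddbeeceabd
Character frequencies:
  'a': 1
  'b': 2
  'c': 1
  'd': 3
  'e': 3
Scanning left to right for freq == 1:
  Position 0 ('d'): freq=3, skip
  Position 1 ('d'): freq=3, skip
  Position 2 ('b'): freq=2, skip
  Position 3 ('e'): freq=3, skip
  Position 4 ('e'): freq=3, skip
  Position 5 ('c'): unique! => answer = 5

5


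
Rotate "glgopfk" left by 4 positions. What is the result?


Input: "glgopfk", rotate left by 4
First 4 characters: "glgo"
Remaining characters: "pfk"
Concatenate remaining + first: "pfk" + "glgo" = "pfkglgo"

pfkglgo


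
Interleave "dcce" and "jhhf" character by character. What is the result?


Interleaving "dcce" and "jhhf":
  Position 0: 'd' from first, 'j' from second => "dj"
  Position 1: 'c' from first, 'h' from second => "ch"
  Position 2: 'c' from first, 'h' from second => "ch"
  Position 3: 'e' from first, 'f' from second => "ef"
Result: djchchef

djchchef


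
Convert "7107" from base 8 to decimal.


Input: "7107" in base 8
Positional expansion:
  Digit '7' (value 7) x 8^3 = 3584
  Digit '1' (value 1) x 8^2 = 64
  Digit '0' (value 0) x 8^1 = 0
  Digit '7' (value 7) x 8^0 = 7
Sum = 3655

3655


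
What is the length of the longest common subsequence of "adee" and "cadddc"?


LCS of "adee" and "cadddc"
DP table:
           c    a    d    d    d    c
      0    0    0    0    0    0    0
  a   0    0    1    1    1    1    1
  d   0    0    1    2    2    2    2
  e   0    0    1    2    2    2    2
  e   0    0    1    2    2    2    2
LCS length = dp[4][6] = 2

2


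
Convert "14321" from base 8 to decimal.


Input: "14321" in base 8
Positional expansion:
  Digit '1' (value 1) x 8^4 = 4096
  Digit '4' (value 4) x 8^3 = 2048
  Digit '3' (value 3) x 8^2 = 192
  Digit '2' (value 2) x 8^1 = 16
  Digit '1' (value 1) x 8^0 = 1
Sum = 6353

6353


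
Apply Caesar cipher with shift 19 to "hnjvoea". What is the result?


Caesar cipher: shift "hnjvoea" by 19
  'h' (pos 7) + 19 = pos 0 = 'a'
  'n' (pos 13) + 19 = pos 6 = 'g'
  'j' (pos 9) + 19 = pos 2 = 'c'
  'v' (pos 21) + 19 = pos 14 = 'o'
  'o' (pos 14) + 19 = pos 7 = 'h'
  'e' (pos 4) + 19 = pos 23 = 'x'
  'a' (pos 0) + 19 = pos 19 = 't'
Result: agcohxt

agcohxt


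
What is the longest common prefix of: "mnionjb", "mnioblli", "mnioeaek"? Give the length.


Words: mnionjb, mnioblli, mnioeaek
  Position 0: all 'm' => match
  Position 1: all 'n' => match
  Position 2: all 'i' => match
  Position 3: all 'o' => match
  Position 4: ('n', 'b', 'e') => mismatch, stop
LCP = "mnio" (length 4)

4


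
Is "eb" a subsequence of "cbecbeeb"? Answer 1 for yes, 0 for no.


Check if "eb" is a subsequence of "cbecbeeb"
Greedy scan:
  Position 0 ('c'): no match needed
  Position 1 ('b'): no match needed
  Position 2 ('e'): matches sub[0] = 'e'
  Position 3 ('c'): no match needed
  Position 4 ('b'): matches sub[1] = 'b'
  Position 5 ('e'): no match needed
  Position 6 ('e'): no match needed
  Position 7 ('b'): no match needed
All 2 characters matched => is a subsequence

1


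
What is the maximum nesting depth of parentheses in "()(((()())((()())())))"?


Input: "()(((()())((()())())))"
Tracking depth:
  Position 0 '(': depth becomes 1
  Position 1 ')': depth becomes 0
  Position 2 '(': depth becomes 1
  Position 3 '(': depth becomes 2
  Position 4 '(': depth becomes 3
  Position 5 '(': depth becomes 4
  Position 6 ')': depth becomes 3
  Position 7 '(': depth becomes 4
  Position 8 ')': depth becomes 3
  Position 9 ')': depth becomes 2
  Position 10 '(': depth becomes 3
  Position 11 '(': depth becomes 4
  Position 12 '(': depth becomes 5
  Position 13 ')': depth becomes 4
  Position 14 '(': depth becomes 5
  Position 15 ')': depth becomes 4
  Position 16 ')': depth becomes 3
  Position 17 '(': depth becomes 4
  Position 18 ')': depth becomes 3
  Position 19 ')': depth becomes 2
  Position 20 ')': depth becomes 1
  Position 21 ')': depth becomes 0
Maximum depth reached: 5

5


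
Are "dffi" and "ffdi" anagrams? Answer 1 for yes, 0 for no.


Strings: "dffi", "ffdi"
Sorted first:  dffi
Sorted second: dffi
Sorted forms match => anagrams

1


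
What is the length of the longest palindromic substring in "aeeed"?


Input: "aeeed"
Checking substrings for palindromes:
  [1:4] "eee" (len 3) => palindrome
  [1:3] "ee" (len 2) => palindrome
  [2:4] "ee" (len 2) => palindrome
Longest palindromic substring: "eee" with length 3

3


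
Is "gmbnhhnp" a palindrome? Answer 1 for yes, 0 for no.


Input: gmbnhhnp
Reversed: pnhhnbmg
  Compare pos 0 ('g') with pos 7 ('p'): MISMATCH
  Compare pos 1 ('m') with pos 6 ('n'): MISMATCH
  Compare pos 2 ('b') with pos 5 ('h'): MISMATCH
  Compare pos 3 ('n') with pos 4 ('h'): MISMATCH
Result: not a palindrome

0


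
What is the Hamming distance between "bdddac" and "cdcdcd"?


Comparing "bdddac" and "cdcdcd" position by position:
  Position 0: 'b' vs 'c' => differ
  Position 1: 'd' vs 'd' => same
  Position 2: 'd' vs 'c' => differ
  Position 3: 'd' vs 'd' => same
  Position 4: 'a' vs 'c' => differ
  Position 5: 'c' vs 'd' => differ
Total differences (Hamming distance): 4

4


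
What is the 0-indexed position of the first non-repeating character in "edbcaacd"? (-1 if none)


Input: edbcaacd
Character frequencies:
  'a': 2
  'b': 1
  'c': 2
  'd': 2
  'e': 1
Scanning left to right for freq == 1:
  Position 0 ('e'): unique! => answer = 0

0


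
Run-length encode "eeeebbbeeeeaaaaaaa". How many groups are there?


Input: eeeebbbeeeeaaaaaaa
Scanning for consecutive runs:
  Group 1: 'e' x 4 (positions 0-3)
  Group 2: 'b' x 3 (positions 4-6)
  Group 3: 'e' x 4 (positions 7-10)
  Group 4: 'a' x 7 (positions 11-17)
Total groups: 4

4


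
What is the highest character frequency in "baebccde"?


Input: baebccde
Character counts:
  'a': 1
  'b': 2
  'c': 2
  'd': 1
  'e': 2
Maximum frequency: 2

2


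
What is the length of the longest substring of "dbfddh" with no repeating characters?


Input: "dbfddh"
Sliding window (track last position of each char):
  Position 0 ('d'): window [0,0] length 1 -- new best
  Position 1 ('b'): window [0,1] length 2 -- new best
  Position 2 ('f'): window [0,2] length 3 -- new best
  Position 3 ('d'): repeat (last at 0), move window start to 1
  Position 3 ('d'): window [1,3] length 3
  Position 4 ('d'): repeat (last at 3), move window start to 4
  Position 4 ('d'): window [4,4] length 1
  Position 5 ('h'): window [4,5] length 2
Longest substring with no repeats: "dbf" with length 3

3


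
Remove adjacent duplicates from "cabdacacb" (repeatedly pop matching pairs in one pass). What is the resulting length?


Input: cabdacacb
Stack-based adjacent duplicate removal:
  Read 'c': push. Stack: c
  Read 'a': push. Stack: ca
  Read 'b': push. Stack: cab
  Read 'd': push. Stack: cabd
  Read 'a': push. Stack: cabda
  Read 'c': push. Stack: cabdac
  Read 'a': push. Stack: cabdaca
  Read 'c': push. Stack: cabdacac
  Read 'b': push. Stack: cabdacacb
Final stack: "cabdacacb" (length 9)

9


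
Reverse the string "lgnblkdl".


Input: lgnblkdl
Reading characters right to left:
  Position 7: 'l'
  Position 6: 'd'
  Position 5: 'k'
  Position 4: 'l'
  Position 3: 'b'
  Position 2: 'n'
  Position 1: 'g'
  Position 0: 'l'
Reversed: ldklbngl

ldklbngl


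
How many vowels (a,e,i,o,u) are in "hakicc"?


Input: hakicc
Checking each character:
  'h' at position 0: consonant
  'a' at position 1: vowel (running total: 1)
  'k' at position 2: consonant
  'i' at position 3: vowel (running total: 2)
  'c' at position 4: consonant
  'c' at position 5: consonant
Total vowels: 2

2


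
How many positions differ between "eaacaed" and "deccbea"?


Comparing "eaacaed" and "deccbea" position by position:
  Position 0: 'e' vs 'd' => DIFFER
  Position 1: 'a' vs 'e' => DIFFER
  Position 2: 'a' vs 'c' => DIFFER
  Position 3: 'c' vs 'c' => same
  Position 4: 'a' vs 'b' => DIFFER
  Position 5: 'e' vs 'e' => same
  Position 6: 'd' vs 'a' => DIFFER
Positions that differ: 5

5


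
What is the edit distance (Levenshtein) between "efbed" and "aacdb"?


Computing edit distance: "efbed" -> "aacdb"
DP table:
           a    a    c    d    b
      0    1    2    3    4    5
  e   1    1    2    3    4    5
  f   2    2    2    3    4    5
  b   3    3    3    3    4    4
  e   4    4    4    4    4    5
  d   5    5    5    5    4    5
Edit distance = dp[5][5] = 5

5


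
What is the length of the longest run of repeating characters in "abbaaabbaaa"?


Input: "abbaaabbaaa"
Scanning for longest run:
  Position 1 ('b'): new char, reset run to 1
  Position 2 ('b'): continues run of 'b', length=2
  Position 3 ('a'): new char, reset run to 1
  Position 4 ('a'): continues run of 'a', length=2
  Position 5 ('a'): continues run of 'a', length=3
  Position 6 ('b'): new char, reset run to 1
  Position 7 ('b'): continues run of 'b', length=2
  Position 8 ('a'): new char, reset run to 1
  Position 9 ('a'): continues run of 'a', length=2
  Position 10 ('a'): continues run of 'a', length=3
Longest run: 'a' with length 3

3


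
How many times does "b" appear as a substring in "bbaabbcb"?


Searching for "b" in "bbaabbcb"
Scanning each position:
  Position 0: "b" => MATCH
  Position 1: "b" => MATCH
  Position 2: "a" => no
  Position 3: "a" => no
  Position 4: "b" => MATCH
  Position 5: "b" => MATCH
  Position 6: "c" => no
  Position 7: "b" => MATCH
Total occurrences: 5

5


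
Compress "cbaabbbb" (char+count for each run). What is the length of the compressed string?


Input: cbaabbbb
Runs:
  'c' x 1 => "c1"
  'b' x 1 => "b1"
  'a' x 2 => "a2"
  'b' x 4 => "b4"
Compressed: "c1b1a2b4"
Compressed length: 8

8


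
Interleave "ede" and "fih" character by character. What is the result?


Interleaving "ede" and "fih":
  Position 0: 'e' from first, 'f' from second => "ef"
  Position 1: 'd' from first, 'i' from second => "di"
  Position 2: 'e' from first, 'h' from second => "eh"
Result: efdieh

efdieh


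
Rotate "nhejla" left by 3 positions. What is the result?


Input: "nhejla", rotate left by 3
First 3 characters: "nhe"
Remaining characters: "jla"
Concatenate remaining + first: "jla" + "nhe" = "jlanhe"

jlanhe


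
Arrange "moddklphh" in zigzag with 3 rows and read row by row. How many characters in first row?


Zigzag "moddklphh" into 3 rows:
Placing characters:
  'm' => row 0
  'o' => row 1
  'd' => row 2
  'd' => row 1
  'k' => row 0
  'l' => row 1
  'p' => row 2
  'h' => row 1
  'h' => row 0
Rows:
  Row 0: "mkh"
  Row 1: "odlh"
  Row 2: "dp"
First row length: 3

3


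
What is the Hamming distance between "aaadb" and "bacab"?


Comparing "aaadb" and "bacab" position by position:
  Position 0: 'a' vs 'b' => differ
  Position 1: 'a' vs 'a' => same
  Position 2: 'a' vs 'c' => differ
  Position 3: 'd' vs 'a' => differ
  Position 4: 'b' vs 'b' => same
Total differences (Hamming distance): 3

3


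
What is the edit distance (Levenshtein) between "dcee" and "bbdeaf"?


Computing edit distance: "dcee" -> "bbdeaf"
DP table:
           b    b    d    e    a    f
      0    1    2    3    4    5    6
  d   1    1    2    2    3    4    5
  c   2    2    2    3    3    4    5
  e   3    3    3    3    3    4    5
  e   4    4    4    4    3    4    5
Edit distance = dp[4][6] = 5

5


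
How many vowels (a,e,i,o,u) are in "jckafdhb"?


Input: jckafdhb
Checking each character:
  'j' at position 0: consonant
  'c' at position 1: consonant
  'k' at position 2: consonant
  'a' at position 3: vowel (running total: 1)
  'f' at position 4: consonant
  'd' at position 5: consonant
  'h' at position 6: consonant
  'b' at position 7: consonant
Total vowels: 1

1


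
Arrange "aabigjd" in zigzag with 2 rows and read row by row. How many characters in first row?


Zigzag "aabigjd" into 2 rows:
Placing characters:
  'a' => row 0
  'a' => row 1
  'b' => row 0
  'i' => row 1
  'g' => row 0
  'j' => row 1
  'd' => row 0
Rows:
  Row 0: "abgd"
  Row 1: "aij"
First row length: 4

4


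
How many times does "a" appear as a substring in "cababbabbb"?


Searching for "a" in "cababbabbb"
Scanning each position:
  Position 0: "c" => no
  Position 1: "a" => MATCH
  Position 2: "b" => no
  Position 3: "a" => MATCH
  Position 4: "b" => no
  Position 5: "b" => no
  Position 6: "a" => MATCH
  Position 7: "b" => no
  Position 8: "b" => no
  Position 9: "b" => no
Total occurrences: 3

3


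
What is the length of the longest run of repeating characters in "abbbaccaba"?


Input: "abbbaccaba"
Scanning for longest run:
  Position 1 ('b'): new char, reset run to 1
  Position 2 ('b'): continues run of 'b', length=2
  Position 3 ('b'): continues run of 'b', length=3
  Position 4 ('a'): new char, reset run to 1
  Position 5 ('c'): new char, reset run to 1
  Position 6 ('c'): continues run of 'c', length=2
  Position 7 ('a'): new char, reset run to 1
  Position 8 ('b'): new char, reset run to 1
  Position 9 ('a'): new char, reset run to 1
Longest run: 'b' with length 3

3


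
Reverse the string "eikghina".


Input: eikghina
Reading characters right to left:
  Position 7: 'a'
  Position 6: 'n'
  Position 5: 'i'
  Position 4: 'h'
  Position 3: 'g'
  Position 2: 'k'
  Position 1: 'i'
  Position 0: 'e'
Reversed: anihgkie

anihgkie


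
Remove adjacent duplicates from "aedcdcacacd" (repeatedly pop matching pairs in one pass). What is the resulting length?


Input: aedcdcacacd
Stack-based adjacent duplicate removal:
  Read 'a': push. Stack: a
  Read 'e': push. Stack: ae
  Read 'd': push. Stack: aed
  Read 'c': push. Stack: aedc
  Read 'd': push. Stack: aedcd
  Read 'c': push. Stack: aedcdc
  Read 'a': push. Stack: aedcdca
  Read 'c': push. Stack: aedcdcac
  Read 'a': push. Stack: aedcdcaca
  Read 'c': push. Stack: aedcdcacac
  Read 'd': push. Stack: aedcdcacacd
Final stack: "aedcdcacacd" (length 11)

11


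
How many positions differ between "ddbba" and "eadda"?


Comparing "ddbba" and "eadda" position by position:
  Position 0: 'd' vs 'e' => DIFFER
  Position 1: 'd' vs 'a' => DIFFER
  Position 2: 'b' vs 'd' => DIFFER
  Position 3: 'b' vs 'd' => DIFFER
  Position 4: 'a' vs 'a' => same
Positions that differ: 4

4


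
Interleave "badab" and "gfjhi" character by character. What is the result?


Interleaving "badab" and "gfjhi":
  Position 0: 'b' from first, 'g' from second => "bg"
  Position 1: 'a' from first, 'f' from second => "af"
  Position 2: 'd' from first, 'j' from second => "dj"
  Position 3: 'a' from first, 'h' from second => "ah"
  Position 4: 'b' from first, 'i' from second => "bi"
Result: bgafdjahbi

bgafdjahbi


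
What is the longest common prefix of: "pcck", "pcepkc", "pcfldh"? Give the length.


Words: pcck, pcepkc, pcfldh
  Position 0: all 'p' => match
  Position 1: all 'c' => match
  Position 2: ('c', 'e', 'f') => mismatch, stop
LCP = "pc" (length 2)

2


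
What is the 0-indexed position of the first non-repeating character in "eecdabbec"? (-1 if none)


Input: eecdabbec
Character frequencies:
  'a': 1
  'b': 2
  'c': 2
  'd': 1
  'e': 3
Scanning left to right for freq == 1:
  Position 0 ('e'): freq=3, skip
  Position 1 ('e'): freq=3, skip
  Position 2 ('c'): freq=2, skip
  Position 3 ('d'): unique! => answer = 3

3


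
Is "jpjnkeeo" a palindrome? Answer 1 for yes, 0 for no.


Input: jpjnkeeo
Reversed: oeeknjpj
  Compare pos 0 ('j') with pos 7 ('o'): MISMATCH
  Compare pos 1 ('p') with pos 6 ('e'): MISMATCH
  Compare pos 2 ('j') with pos 5 ('e'): MISMATCH
  Compare pos 3 ('n') with pos 4 ('k'): MISMATCH
Result: not a palindrome

0


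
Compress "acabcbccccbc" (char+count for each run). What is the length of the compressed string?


Input: acabcbccccbc
Runs:
  'a' x 1 => "a1"
  'c' x 1 => "c1"
  'a' x 1 => "a1"
  'b' x 1 => "b1"
  'c' x 1 => "c1"
  'b' x 1 => "b1"
  'c' x 4 => "c4"
  'b' x 1 => "b1"
  'c' x 1 => "c1"
Compressed: "a1c1a1b1c1b1c4b1c1"
Compressed length: 18

18


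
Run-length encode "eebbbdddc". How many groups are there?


Input: eebbbdddc
Scanning for consecutive runs:
  Group 1: 'e' x 2 (positions 0-1)
  Group 2: 'b' x 3 (positions 2-4)
  Group 3: 'd' x 3 (positions 5-7)
  Group 4: 'c' x 1 (positions 8-8)
Total groups: 4

4


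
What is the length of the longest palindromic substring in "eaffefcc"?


Input: "eaffefcc"
Checking substrings for palindromes:
  [3:6] "fef" (len 3) => palindrome
  [2:4] "ff" (len 2) => palindrome
  [6:8] "cc" (len 2) => palindrome
Longest palindromic substring: "fef" with length 3

3


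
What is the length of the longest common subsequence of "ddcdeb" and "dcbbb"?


LCS of "ddcdeb" and "dcbbb"
DP table:
           d    c    b    b    b
      0    0    0    0    0    0
  d   0    1    1    1    1    1
  d   0    1    1    1    1    1
  c   0    1    2    2    2    2
  d   0    1    2    2    2    2
  e   0    1    2    2    2    2
  b   0    1    2    3    3    3
LCS length = dp[6][5] = 3

3


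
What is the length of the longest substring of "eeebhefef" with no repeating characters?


Input: "eeebhefef"
Sliding window (track last position of each char):
  Position 0 ('e'): window [0,0] length 1 -- new best
  Position 1 ('e'): repeat (last at 0), move window start to 1
  Position 1 ('e'): window [1,1] length 1
  Position 2 ('e'): repeat (last at 1), move window start to 2
  Position 2 ('e'): window [2,2] length 1
  Position 3 ('b'): window [2,3] length 2 -- new best
  Position 4 ('h'): window [2,4] length 3 -- new best
  Position 5 ('e'): repeat (last at 2), move window start to 3
  Position 5 ('e'): window [3,5] length 3
  Position 6 ('f'): window [3,6] length 4 -- new best
  Position 7 ('e'): repeat (last at 5), move window start to 6
  Position 7 ('e'): window [6,7] length 2
  Position 8 ('f'): repeat (last at 6), move window start to 7
  Position 8 ('f'): window [7,8] length 2
Longest substring with no repeats: "bhef" with length 4

4


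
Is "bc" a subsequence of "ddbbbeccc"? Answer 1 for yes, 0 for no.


Check if "bc" is a subsequence of "ddbbbeccc"
Greedy scan:
  Position 0 ('d'): no match needed
  Position 1 ('d'): no match needed
  Position 2 ('b'): matches sub[0] = 'b'
  Position 3 ('b'): no match needed
  Position 4 ('b'): no match needed
  Position 5 ('e'): no match needed
  Position 6 ('c'): matches sub[1] = 'c'
  Position 7 ('c'): no match needed
  Position 8 ('c'): no match needed
All 2 characters matched => is a subsequence

1


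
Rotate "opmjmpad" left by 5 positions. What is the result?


Input: "opmjmpad", rotate left by 5
First 5 characters: "opmjm"
Remaining characters: "pad"
Concatenate remaining + first: "pad" + "opmjm" = "padopmjm"

padopmjm


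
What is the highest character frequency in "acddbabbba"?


Input: acddbabbba
Character counts:
  'a': 3
  'b': 4
  'c': 1
  'd': 2
Maximum frequency: 4

4


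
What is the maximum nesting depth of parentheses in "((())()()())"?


Input: "((())()()())"
Tracking depth:
  Position 0 '(': depth becomes 1
  Position 1 '(': depth becomes 2
  Position 2 '(': depth becomes 3
  Position 3 ')': depth becomes 2
  Position 4 ')': depth becomes 1
  Position 5 '(': depth becomes 2
  Position 6 ')': depth becomes 1
  Position 7 '(': depth becomes 2
  Position 8 ')': depth becomes 1
  Position 9 '(': depth becomes 2
  Position 10 ')': depth becomes 1
  Position 11 ')': depth becomes 0
Maximum depth reached: 3

3


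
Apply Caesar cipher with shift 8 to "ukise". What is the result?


Caesar cipher: shift "ukise" by 8
  'u' (pos 20) + 8 = pos 2 = 'c'
  'k' (pos 10) + 8 = pos 18 = 's'
  'i' (pos 8) + 8 = pos 16 = 'q'
  's' (pos 18) + 8 = pos 0 = 'a'
  'e' (pos 4) + 8 = pos 12 = 'm'
Result: csqam

csqam


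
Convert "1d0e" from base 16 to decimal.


Input: "1d0e" in base 16
Positional expansion:
  Digit '1' (value 1) x 16^3 = 4096
  Digit 'd' (value 13) x 16^2 = 3328
  Digit '0' (value 0) x 16^1 = 0
  Digit 'e' (value 14) x 16^0 = 14
Sum = 7438

7438


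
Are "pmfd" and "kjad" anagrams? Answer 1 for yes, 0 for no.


Strings: "pmfd", "kjad"
Sorted first:  dfmp
Sorted second: adjk
Differ at position 0: 'd' vs 'a' => not anagrams

0


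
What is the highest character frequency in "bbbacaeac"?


Input: bbbacaeac
Character counts:
  'a': 3
  'b': 3
  'c': 2
  'e': 1
Maximum frequency: 3

3


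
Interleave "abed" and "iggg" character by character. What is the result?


Interleaving "abed" and "iggg":
  Position 0: 'a' from first, 'i' from second => "ai"
  Position 1: 'b' from first, 'g' from second => "bg"
  Position 2: 'e' from first, 'g' from second => "eg"
  Position 3: 'd' from first, 'g' from second => "dg"
Result: aibgegdg

aibgegdg


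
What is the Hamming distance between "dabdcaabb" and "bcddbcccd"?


Comparing "dabdcaabb" and "bcddbcccd" position by position:
  Position 0: 'd' vs 'b' => differ
  Position 1: 'a' vs 'c' => differ
  Position 2: 'b' vs 'd' => differ
  Position 3: 'd' vs 'd' => same
  Position 4: 'c' vs 'b' => differ
  Position 5: 'a' vs 'c' => differ
  Position 6: 'a' vs 'c' => differ
  Position 7: 'b' vs 'c' => differ
  Position 8: 'b' vs 'd' => differ
Total differences (Hamming distance): 8

8


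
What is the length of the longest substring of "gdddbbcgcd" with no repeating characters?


Input: "gdddbbcgcd"
Sliding window (track last position of each char):
  Position 0 ('g'): window [0,0] length 1 -- new best
  Position 1 ('d'): window [0,1] length 2 -- new best
  Position 2 ('d'): repeat (last at 1), move window start to 2
  Position 2 ('d'): window [2,2] length 1
  Position 3 ('d'): repeat (last at 2), move window start to 3
  Position 3 ('d'): window [3,3] length 1
  Position 4 ('b'): window [3,4] length 2
  Position 5 ('b'): repeat (last at 4), move window start to 5
  Position 5 ('b'): window [5,5] length 1
  Position 6 ('c'): window [5,6] length 2
  Position 7 ('g'): window [5,7] length 3 -- new best
  Position 8 ('c'): repeat (last at 6), move window start to 7
  Position 8 ('c'): window [7,8] length 2
  Position 9 ('d'): window [7,9] length 3
Longest substring with no repeats: "bcg" with length 3

3


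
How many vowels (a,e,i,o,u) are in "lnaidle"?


Input: lnaidle
Checking each character:
  'l' at position 0: consonant
  'n' at position 1: consonant
  'a' at position 2: vowel (running total: 1)
  'i' at position 3: vowel (running total: 2)
  'd' at position 4: consonant
  'l' at position 5: consonant
  'e' at position 6: vowel (running total: 3)
Total vowels: 3

3


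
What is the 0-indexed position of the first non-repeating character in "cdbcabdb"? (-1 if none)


Input: cdbcabdb
Character frequencies:
  'a': 1
  'b': 3
  'c': 2
  'd': 2
Scanning left to right for freq == 1:
  Position 0 ('c'): freq=2, skip
  Position 1 ('d'): freq=2, skip
  Position 2 ('b'): freq=3, skip
  Position 3 ('c'): freq=2, skip
  Position 4 ('a'): unique! => answer = 4

4


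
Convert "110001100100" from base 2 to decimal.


Input: "110001100100" in base 2
Positional expansion:
  Digit '1' (value 1) x 2^11 = 2048
  Digit '1' (value 1) x 2^10 = 1024
  Digit '0' (value 0) x 2^9 = 0
  Digit '0' (value 0) x 2^8 = 0
  Digit '0' (value 0) x 2^7 = 0
  Digit '1' (value 1) x 2^6 = 64
  Digit '1' (value 1) x 2^5 = 32
  Digit '0' (value 0) x 2^4 = 0
  Digit '0' (value 0) x 2^3 = 0
  Digit '1' (value 1) x 2^2 = 4
  Digit '0' (value 0) x 2^1 = 0
  Digit '0' (value 0) x 2^0 = 0
Sum = 3172

3172


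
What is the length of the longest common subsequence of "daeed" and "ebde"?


LCS of "daeed" and "ebde"
DP table:
           e    b    d    e
      0    0    0    0    0
  d   0    0    0    1    1
  a   0    0    0    1    1
  e   0    1    1    1    2
  e   0    1    1    1    2
  d   0    1    1    2    2
LCS length = dp[5][4] = 2

2


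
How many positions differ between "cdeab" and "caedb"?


Comparing "cdeab" and "caedb" position by position:
  Position 0: 'c' vs 'c' => same
  Position 1: 'd' vs 'a' => DIFFER
  Position 2: 'e' vs 'e' => same
  Position 3: 'a' vs 'd' => DIFFER
  Position 4: 'b' vs 'b' => same
Positions that differ: 2

2


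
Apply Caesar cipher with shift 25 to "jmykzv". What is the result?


Caesar cipher: shift "jmykzv" by 25
  'j' (pos 9) + 25 = pos 8 = 'i'
  'm' (pos 12) + 25 = pos 11 = 'l'
  'y' (pos 24) + 25 = pos 23 = 'x'
  'k' (pos 10) + 25 = pos 9 = 'j'
  'z' (pos 25) + 25 = pos 24 = 'y'
  'v' (pos 21) + 25 = pos 20 = 'u'
Result: ilxjyu

ilxjyu


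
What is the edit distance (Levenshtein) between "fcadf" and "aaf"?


Computing edit distance: "fcadf" -> "aaf"
DP table:
           a    a    f
      0    1    2    3
  f   1    1    2    2
  c   2    2    2    3
  a   3    2    2    3
  d   4    3    3    3
  f   5    4    4    3
Edit distance = dp[5][3] = 3

3


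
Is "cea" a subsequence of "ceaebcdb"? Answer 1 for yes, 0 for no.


Check if "cea" is a subsequence of "ceaebcdb"
Greedy scan:
  Position 0 ('c'): matches sub[0] = 'c'
  Position 1 ('e'): matches sub[1] = 'e'
  Position 2 ('a'): matches sub[2] = 'a'
  Position 3 ('e'): no match needed
  Position 4 ('b'): no match needed
  Position 5 ('c'): no match needed
  Position 6 ('d'): no match needed
  Position 7 ('b'): no match needed
All 3 characters matched => is a subsequence

1


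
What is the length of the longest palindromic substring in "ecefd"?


Input: "ecefd"
Checking substrings for palindromes:
  [0:3] "ece" (len 3) => palindrome
Longest palindromic substring: "ece" with length 3

3


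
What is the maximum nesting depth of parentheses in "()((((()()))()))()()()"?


Input: "()((((()()))()))()()()"
Tracking depth:
  Position 0 '(': depth becomes 1
  Position 1 ')': depth becomes 0
  Position 2 '(': depth becomes 1
  Position 3 '(': depth becomes 2
  Position 4 '(': depth becomes 3
  Position 5 '(': depth becomes 4
  Position 6 '(': depth becomes 5
  Position 7 ')': depth becomes 4
  Position 8 '(': depth becomes 5
  Position 9 ')': depth becomes 4
  Position 10 ')': depth becomes 3
  Position 11 ')': depth becomes 2
  Position 12 '(': depth becomes 3
  Position 13 ')': depth becomes 2
  Position 14 ')': depth becomes 1
  Position 15 ')': depth becomes 0
  Position 16 '(': depth becomes 1
  Position 17 ')': depth becomes 0
  Position 18 '(': depth becomes 1
  Position 19 ')': depth becomes 0
  Position 20 '(': depth becomes 1
  Position 21 ')': depth becomes 0
Maximum depth reached: 5

5


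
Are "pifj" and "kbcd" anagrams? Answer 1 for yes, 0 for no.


Strings: "pifj", "kbcd"
Sorted first:  fijp
Sorted second: bcdk
Differ at position 0: 'f' vs 'b' => not anagrams

0


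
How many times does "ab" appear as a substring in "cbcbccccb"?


Searching for "ab" in "cbcbccccb"
Scanning each position:
  Position 0: "cb" => no
  Position 1: "bc" => no
  Position 2: "cb" => no
  Position 3: "bc" => no
  Position 4: "cc" => no
  Position 5: "cc" => no
  Position 6: "cc" => no
  Position 7: "cb" => no
Total occurrences: 0

0


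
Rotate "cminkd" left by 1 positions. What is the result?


Input: "cminkd", rotate left by 1
First 1 characters: "c"
Remaining characters: "minkd"
Concatenate remaining + first: "minkd" + "c" = "minkdc"

minkdc


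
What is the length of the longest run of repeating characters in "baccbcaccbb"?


Input: "baccbcaccbb"
Scanning for longest run:
  Position 1 ('a'): new char, reset run to 1
  Position 2 ('c'): new char, reset run to 1
  Position 3 ('c'): continues run of 'c', length=2
  Position 4 ('b'): new char, reset run to 1
  Position 5 ('c'): new char, reset run to 1
  Position 6 ('a'): new char, reset run to 1
  Position 7 ('c'): new char, reset run to 1
  Position 8 ('c'): continues run of 'c', length=2
  Position 9 ('b'): new char, reset run to 1
  Position 10 ('b'): continues run of 'b', length=2
Longest run: 'c' with length 2

2


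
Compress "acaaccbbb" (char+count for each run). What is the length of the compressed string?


Input: acaaccbbb
Runs:
  'a' x 1 => "a1"
  'c' x 1 => "c1"
  'a' x 2 => "a2"
  'c' x 2 => "c2"
  'b' x 3 => "b3"
Compressed: "a1c1a2c2b3"
Compressed length: 10

10


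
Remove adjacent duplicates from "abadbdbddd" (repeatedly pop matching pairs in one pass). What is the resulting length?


Input: abadbdbddd
Stack-based adjacent duplicate removal:
  Read 'a': push. Stack: a
  Read 'b': push. Stack: ab
  Read 'a': push. Stack: aba
  Read 'd': push. Stack: abad
  Read 'b': push. Stack: abadb
  Read 'd': push. Stack: abadbd
  Read 'b': push. Stack: abadbdb
  Read 'd': push. Stack: abadbdbd
  Read 'd': matches stack top 'd' => pop. Stack: abadbdb
  Read 'd': push. Stack: abadbdbd
Final stack: "abadbdbd" (length 8)

8


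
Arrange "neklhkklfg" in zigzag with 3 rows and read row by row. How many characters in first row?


Zigzag "neklhkklfg" into 3 rows:
Placing characters:
  'n' => row 0
  'e' => row 1
  'k' => row 2
  'l' => row 1
  'h' => row 0
  'k' => row 1
  'k' => row 2
  'l' => row 1
  'f' => row 0
  'g' => row 1
Rows:
  Row 0: "nhf"
  Row 1: "elklg"
  Row 2: "kk"
First row length: 3

3


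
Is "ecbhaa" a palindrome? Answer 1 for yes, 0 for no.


Input: ecbhaa
Reversed: aahbce
  Compare pos 0 ('e') with pos 5 ('a'): MISMATCH
  Compare pos 1 ('c') with pos 4 ('a'): MISMATCH
  Compare pos 2 ('b') with pos 3 ('h'): MISMATCH
Result: not a palindrome

0


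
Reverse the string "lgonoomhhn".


Input: lgonoomhhn
Reading characters right to left:
  Position 9: 'n'
  Position 8: 'h'
  Position 7: 'h'
  Position 6: 'm'
  Position 5: 'o'
  Position 4: 'o'
  Position 3: 'n'
  Position 2: 'o'
  Position 1: 'g'
  Position 0: 'l'
Reversed: nhhmoonogl

nhhmoonogl


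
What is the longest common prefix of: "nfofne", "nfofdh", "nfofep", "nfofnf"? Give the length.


Words: nfofne, nfofdh, nfofep, nfofnf
  Position 0: all 'n' => match
  Position 1: all 'f' => match
  Position 2: all 'o' => match
  Position 3: all 'f' => match
  Position 4: ('n', 'd', 'e', 'n') => mismatch, stop
LCP = "nfof" (length 4)

4


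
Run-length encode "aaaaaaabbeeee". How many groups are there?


Input: aaaaaaabbeeee
Scanning for consecutive runs:
  Group 1: 'a' x 7 (positions 0-6)
  Group 2: 'b' x 2 (positions 7-8)
  Group 3: 'e' x 4 (positions 9-12)
Total groups: 3

3


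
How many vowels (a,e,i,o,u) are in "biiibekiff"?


Input: biiibekiff
Checking each character:
  'b' at position 0: consonant
  'i' at position 1: vowel (running total: 1)
  'i' at position 2: vowel (running total: 2)
  'i' at position 3: vowel (running total: 3)
  'b' at position 4: consonant
  'e' at position 5: vowel (running total: 4)
  'k' at position 6: consonant
  'i' at position 7: vowel (running total: 5)
  'f' at position 8: consonant
  'f' at position 9: consonant
Total vowels: 5

5


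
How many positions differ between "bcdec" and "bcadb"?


Comparing "bcdec" and "bcadb" position by position:
  Position 0: 'b' vs 'b' => same
  Position 1: 'c' vs 'c' => same
  Position 2: 'd' vs 'a' => DIFFER
  Position 3: 'e' vs 'd' => DIFFER
  Position 4: 'c' vs 'b' => DIFFER
Positions that differ: 3

3
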